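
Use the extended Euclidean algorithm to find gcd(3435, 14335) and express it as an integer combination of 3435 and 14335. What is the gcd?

Apply Euclid's algorithm to 14335 and 3435:
14335 = 4·3435 + 595
3435 = 5·595 + 460
595 = 1·460 + 135
460 = 3·135 + 55
135 = 2·55 + 25
55 = 2·25 + 5
25 = 5·5 + 0
gcd(3435, 14335) = 5.
Working backward:
5 = 55 − 2·25
5 = −2·135 + 5·55
5 = 5·460 − 17·135
5 = −17·595 + 22·460
5 = 22·3435 − 127·595
5 = −127·14335 + 530·3435
So 5 = (-127)·14335 + (530)·3435.

5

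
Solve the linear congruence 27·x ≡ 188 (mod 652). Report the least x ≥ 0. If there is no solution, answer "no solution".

First find gcd(27, 652):
652 = 24·27 + 4
27 = 6·4 + 3
4 = 1·3 + 1
3 = 3·1 + 0
gcd = 1, so a unique solution mod 652 exists.
Back-substitute for the Bézout coefficients:
1 = 4 − 3
1 = −27 + 7·4
1 = 7·652 − 169·27
So 27·(-169) ≡ 1 (mod 652), giving 27⁻¹ ≡ 483.
x ≡ 27⁻¹·188 ≡ 483·188 ≡ 176 (mod 652).

176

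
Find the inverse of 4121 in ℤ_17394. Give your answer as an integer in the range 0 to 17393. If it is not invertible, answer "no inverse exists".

no inverse exists

Euclidean algorithm on 17394, 4121:
17394 = 4*4121 + 910
4121 = 4*910 + 481
910 = 1*481 + 429
481 = 1*429 + 52
429 = 8*52 + 13
52 = 4*13 + 0
Since gcd = 13 > 1, 4121 is not a unit mod 17394.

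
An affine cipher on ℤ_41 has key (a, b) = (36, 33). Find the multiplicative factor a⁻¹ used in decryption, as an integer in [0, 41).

8

Extended Euclidean algorithm:
41 = 1·36 + 5
36 = 7·5 + 1
5 = 5·1 + 0
Since gcd(36, 41) = 1, back-substitute to write 1 as a combination:
1 = 36 − 7·5
1 = −7·41 + 8·36
So 36·8 ≡ 1 (mod 41).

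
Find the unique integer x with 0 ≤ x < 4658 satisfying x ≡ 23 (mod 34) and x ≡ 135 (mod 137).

Write x = 23 + 34·k. Then 34·k ≡ 135 − 23 ≡ 112 (mod 137).
Need 34⁻¹ mod 137. Extended Euclid on (137, 34):
137 = 4*34 + 1
34 = 34*1 + 0
Back-substitute:
1 = 137 − 4·34
34⁻¹ ≡ 133 (mod 137), so k ≡ 133·112 ≡ 100 (mod 137).
x = 23 + 34·100 = 3423.

3423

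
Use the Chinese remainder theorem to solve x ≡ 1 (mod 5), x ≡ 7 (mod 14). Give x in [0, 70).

Write x = 1 + 5·k. Then 5·k ≡ 7 − 1 ≡ 6 (mod 14).
Need 5⁻¹ mod 14. Extended Euclid on (14, 5):
14 = 2×5 + 4
5 = 1×4 + 1
4 = 4×1 + 0
Back-substitute:
1 = 5 − 4
1 = −14 + 3·5
5⁻¹ ≡ 3 (mod 14), so k ≡ 3·6 ≡ 4 (mod 14).
x = 1 + 5·4 = 21.

21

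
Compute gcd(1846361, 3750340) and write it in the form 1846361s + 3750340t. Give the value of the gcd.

Apply Euclid's algorithm to 3750340 and 1846361:
3750340 = 2·1846361 + 57618
1846361 = 32·57618 + 2585
57618 = 22·2585 + 748
2585 = 3·748 + 341
748 = 2·341 + 66
341 = 5·66 + 11
66 = 6·11 + 0
gcd(1846361, 3750340) = 11.
Working backward:
11 = 341 − 5·66
11 = −5·748 + 11·341
11 = 11·2585 − 38·748
11 = −38·57618 + 847·2585
11 = 847·1846361 − 27142·57618
11 = −27142·3750340 + 55131·1846361
So 11 = (-27142)·3750340 + (55131)·1846361.

11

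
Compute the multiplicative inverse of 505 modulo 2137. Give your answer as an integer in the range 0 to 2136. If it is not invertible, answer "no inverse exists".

347

Extended Euclidean algorithm:
2137 = 4·505 + 117
505 = 4·117 + 37
117 = 3·37 + 6
37 = 6·6 + 1
6 = 6·1 + 0
gcd = 1, so the inverse exists. Back-substitute:
1 = 37 − 6·6
1 = −6·117 + 19·37
1 = 19·505 − 82·117
1 = −82·2137 + 347·505
So 505·347 ≡ 1 (mod 2137).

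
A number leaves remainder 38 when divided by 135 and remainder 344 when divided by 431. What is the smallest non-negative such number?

4223

Write x = 38 + 135·k. Then 135·k ≡ 344 − 38 ≡ 306 (mod 431).
Need 135⁻¹ mod 431. Extended Euclid on (431, 135):
431 = 3·135 + 26
135 = 5·26 + 5
26 = 5·5 + 1
5 = 5·1 + 0
Back-substitute:
1 = 26 − 5·5
1 = −5·135 + 26·26
1 = 26·431 − 83·135
135⁻¹ ≡ 348 (mod 431), so k ≡ 348·306 ≡ 31 (mod 431).
x = 38 + 135·31 = 4223.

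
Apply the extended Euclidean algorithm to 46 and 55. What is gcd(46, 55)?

1

Apply Euclid's algorithm to 55 and 46:
55 = 1*46 + 9
46 = 5*9 + 1
9 = 9*1 + 0
gcd(46, 55) = 1.
Express as a combination:
1 = 46 − 5·9
1 = −5·55 + 6·46
So 1 = (-5)·55 + (6)·46.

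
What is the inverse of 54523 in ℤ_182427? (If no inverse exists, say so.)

Euclidean algorithm on 182427, 54523:
182427 = 3*54523 + 18858
54523 = 2*18858 + 16807
18858 = 1*16807 + 2051
16807 = 8*2051 + 399
2051 = 5*399 + 56
399 = 7*56 + 7
56 = 8*7 + 0
gcd(54523, 182427) = 7 ≠ 1, so 54523 has no multiplicative inverse modulo 182427.

no inverse exists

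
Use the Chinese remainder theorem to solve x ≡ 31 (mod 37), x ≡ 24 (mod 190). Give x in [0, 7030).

5914

Write x = 31 + 37·k. Then 37·k ≡ 24 − 31 ≡ 183 (mod 190).
Need 37⁻¹ mod 190. Extended Euclid on (190, 37):
190 = 5*37 + 5
37 = 7*5 + 2
5 = 2*2 + 1
2 = 2*1 + 0
Back-substitute:
1 = 5 − 2·2
1 = −2·37 + 15·5
1 = 15·190 − 77·37
37⁻¹ ≡ 113 (mod 190), so k ≡ 113·183 ≡ 159 (mod 190).
x = 31 + 37·159 = 5914.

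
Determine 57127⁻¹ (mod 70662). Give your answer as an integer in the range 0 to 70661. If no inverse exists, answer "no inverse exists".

13981

Apply the Euclidean algorithm to 70662 and 57127:
70662 = 1·57127 + 13535
57127 = 4·13535 + 2987
13535 = 4·2987 + 1587
2987 = 1·1587 + 1400
1587 = 1·1400 + 187
1400 = 7·187 + 91
187 = 2·91 + 5
91 = 18·5 + 1
5 = 5·1 + 0
Since gcd(57127, 70662) = 1, back-substitute to write 1 as a combination:
1 = 91 − 18·5
1 = −18·187 + 37·91
1 = 37·1400 − 277·187
1 = −277·1587 + 314·1400
1 = 314·2987 − 591·1587
1 = −591·13535 + 2678·2987
1 = 2678·57127 − 11303·13535
1 = −11303·70662 + 13981·57127
So 57127·13981 ≡ 1 (mod 70662).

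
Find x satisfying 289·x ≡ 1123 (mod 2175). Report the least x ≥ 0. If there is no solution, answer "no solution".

907

First find gcd(289, 2175):
2175 = 7*289 + 152
289 = 1*152 + 137
152 = 1*137 + 15
137 = 9*15 + 2
15 = 7*2 + 1
2 = 2*1 + 0
gcd = 1, so a unique solution mod 2175 exists.
Back-substitute for the Bézout coefficients:
1 = 15 − 7·2
1 = −7·137 + 64·15
1 = 64·152 − 71·137
1 = −71·289 + 135·152
1 = 135·2175 − 1016·289
So 289·(-1016) ≡ 1 (mod 2175), giving 289⁻¹ ≡ 1159.
x ≡ 289⁻¹·1123 ≡ 1159·1123 ≡ 907 (mod 2175).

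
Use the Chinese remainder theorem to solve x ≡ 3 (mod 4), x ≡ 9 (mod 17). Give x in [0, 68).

Write x = 3 + 4·k. Then 4·k ≡ 9 − 3 ≡ 6 (mod 17).
Need 4⁻¹ mod 17. Extended Euclid on (17, 4):
17 = 4*4 + 1
4 = 4*1 + 0
Back-substitute:
1 = 17 − 4·4
4⁻¹ ≡ 13 (mod 17), so k ≡ 13·6 ≡ 10 (mod 17).
x = 3 + 4·10 = 43.

43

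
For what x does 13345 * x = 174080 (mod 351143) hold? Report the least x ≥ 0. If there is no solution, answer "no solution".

First find gcd(13345, 351143):
351143 = 26*13345 + 4173
13345 = 3*4173 + 826
4173 = 5*826 + 43
826 = 19*43 + 9
43 = 4*9 + 7
9 = 1*7 + 2
7 = 3*2 + 1
2 = 2*1 + 0
gcd = 1, so a unique solution mod 351143 exists.
Back-substitute for the Bézout coefficients:
1 = 7 − 3·2
1 = −3·9 + 4·7
1 = 4·43 − 19·9
1 = −19·826 + 365·43
1 = 365·4173 − 1844·826
1 = −1844·13345 + 5897·4173
1 = 5897·351143 − 155166·13345
So 13345·(-155166) ≡ 1 (mod 351143), giving 13345⁻¹ ≡ 195977.
x ≡ 13345⁻¹·174080 ≡ 195977·174080 ≡ 26852 (mod 351143).

26852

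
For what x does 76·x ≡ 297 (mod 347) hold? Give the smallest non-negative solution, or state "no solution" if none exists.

First find gcd(76, 347):
347 = 4·76 + 43
76 = 1·43 + 33
43 = 1·33 + 10
33 = 3·10 + 3
10 = 3·3 + 1
3 = 3·1 + 0
gcd = 1, so a unique solution mod 347 exists.
Back-substitute for the Bézout coefficients:
1 = 10 − 3·3
1 = −3·33 + 10·10
1 = 10·43 − 13·33
1 = −13·76 + 23·43
1 = 23·347 − 105·76
So 76·(-105) ≡ 1 (mod 347), giving 76⁻¹ ≡ 242.
x ≡ 76⁻¹·297 ≡ 242·297 ≡ 45 (mod 347).

45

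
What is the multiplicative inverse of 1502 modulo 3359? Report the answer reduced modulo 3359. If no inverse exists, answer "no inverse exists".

123

Apply the Euclidean algorithm to 3359 and 1502:
3359 = 2×1502 + 355
1502 = 4×355 + 82
355 = 4×82 + 27
82 = 3×27 + 1
27 = 27×1 + 0
gcd = 1, so the inverse exists. Back-substitute:
1 = 82 − 3·27
1 = −3·355 + 13·82
1 = 13·1502 − 55·355
1 = −55·3359 + 123·1502
So 1502·123 ≡ 1 (mod 3359).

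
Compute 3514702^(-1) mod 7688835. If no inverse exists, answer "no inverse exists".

Apply the Euclidean algorithm to 7688835 and 3514702:
7688835 = 2*3514702 + 659431
3514702 = 5*659431 + 217547
659431 = 3*217547 + 6790
217547 = 32*6790 + 267
6790 = 25*267 + 115
267 = 2*115 + 37
115 = 3*37 + 4
37 = 9*4 + 1
4 = 4*1 + 0
The gcd is 1. Working backward:
1 = 37 − 9·4
1 = −9·115 + 28·37
1 = 28·267 − 65·115
1 = −65·6790 + 1653·267
1 = 1653·217547 − 52961·6790
1 = −52961·659431 + 160536·217547
1 = 160536·3514702 − 855641·659431
1 = −855641·7688835 + 1871818·3514702
So 3514702·1871818 ≡ 1 (mod 7688835).

1871818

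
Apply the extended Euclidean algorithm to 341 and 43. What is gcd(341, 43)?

Euclidean algorithm:
341 = 7·43 + 40
43 = 1·40 + 3
40 = 13·3 + 1
3 = 3·1 + 0
gcd(341, 43) = 1.
Working backward:
1 = 40 − 13·3
1 = −13·43 + 14·40
1 = 14·341 − 111·43
So 1 = (14)·341 + (-111)·43.

1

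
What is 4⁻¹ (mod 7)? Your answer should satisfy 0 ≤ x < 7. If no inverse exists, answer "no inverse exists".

Run Euclid on (7, 4):
7 = 1×4 + 3
4 = 1×3 + 1
3 = 3×1 + 0
gcd = 1, so the inverse exists. Back-substitute:
1 = 4 − 3
1 = −7 + 2·4
So 4·2 ≡ 1 (mod 7).

2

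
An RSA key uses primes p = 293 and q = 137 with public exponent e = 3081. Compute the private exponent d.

φ(n) = (p−1)(q−1) = 292·136 = 39712.
Need d with 3081·d ≡ 1 (mod 39712). Apply the extended Euclidean algorithm:
39712 = 12*3081 + 2740
3081 = 1*2740 + 341
2740 = 8*341 + 12
341 = 28*12 + 5
12 = 2*5 + 2
5 = 2*2 + 1
2 = 2*1 + 0
Back-substitute:
1 = 5 − 2·2
1 = −2·12 + 5·5
1 = 5·341 − 142·12
1 = −142·2740 + 1141·341
1 = 1141·3081 − 1283·2740
1 = −1283·39712 + 16537·3081
So 3081·16537 ≡ 1 (mod 39712), hence d = 16537.

16537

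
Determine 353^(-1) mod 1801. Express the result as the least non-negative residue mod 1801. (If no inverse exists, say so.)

gcd(1801, 353) by repeated division:
1801 = 5·353 + 36
353 = 9·36 + 29
36 = 1·29 + 7
29 = 4·7 + 1
7 = 7·1 + 0
Since gcd(353, 1801) = 1, back-substitute to write 1 as a combination:
1 = 29 − 4·7
1 = −4·36 + 5·29
1 = 5·353 − 49·36
1 = −49·1801 + 250·353
So 353·250 ≡ 1 (mod 1801).

250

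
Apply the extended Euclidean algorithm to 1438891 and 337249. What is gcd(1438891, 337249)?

Apply Euclid's algorithm to 1438891 and 337249:
1438891 = 4×337249 + 89895
337249 = 3×89895 + 67564
89895 = 1×67564 + 22331
67564 = 3×22331 + 571
22331 = 39×571 + 62
571 = 9×62 + 13
62 = 4×13 + 10
13 = 1×10 + 3
10 = 3×3 + 1
3 = 3×1 + 0
gcd(1438891, 337249) = 1.
Express as a combination:
1 = 10 − 3·3
1 = −3·13 + 4·10
1 = 4·62 − 19·13
1 = −19·571 + 175·62
1 = 175·22331 − 6844·571
1 = −6844·67564 + 20707·22331
1 = 20707·89895 − 27551·67564
1 = −27551·337249 + 103360·89895
1 = 103360·1438891 − 440991·337249
So 1 = (103360)·1438891 + (-440991)·337249.

1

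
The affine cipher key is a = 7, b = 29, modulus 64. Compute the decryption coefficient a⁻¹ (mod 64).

Extended Euclidean algorithm:
64 = 9×7 + 1
7 = 7×1 + 0
Since gcd(7, 64) = 1, back-substitute to write 1 as a combination:
1 = 64 − 9·7
Hence 7⁻¹ ≡ -9 ≡ 55 (mod 64).

55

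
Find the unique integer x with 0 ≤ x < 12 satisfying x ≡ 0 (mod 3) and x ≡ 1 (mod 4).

9

Write x = 0 + 3·k. Then 3·k ≡ 1 − 0 ≡ 1 (mod 4).
Need 3⁻¹ mod 4. Extended Euclid on (4, 3):
4 = 1×3 + 1
3 = 3×1 + 0
Back-substitute:
1 = 4 − 3
3⁻¹ ≡ 3 (mod 4), so k ≡ 3·1 ≡ 3 (mod 4).
x = 0 + 3·3 = 9.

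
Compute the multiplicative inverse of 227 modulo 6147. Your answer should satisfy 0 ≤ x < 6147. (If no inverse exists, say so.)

gcd(6147, 227) by repeated division:
6147 = 27·227 + 18
227 = 12·18 + 11
18 = 1·11 + 7
11 = 1·7 + 4
7 = 1·4 + 3
4 = 1·3 + 1
3 = 3·1 + 0
gcd = 1, so the inverse exists. Back-substitute:
1 = 4 − 3
1 = −7 + 2·4
1 = 2·11 − 3·7
1 = −3·18 + 5·11
1 = 5·227 − 63·18
1 = −63·6147 + 1706·227
So 227·1706 ≡ 1 (mod 6147).

1706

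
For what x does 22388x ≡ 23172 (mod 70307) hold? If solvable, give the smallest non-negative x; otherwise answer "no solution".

26933

First find gcd(22388, 70307):
70307 = 3×22388 + 3143
22388 = 7×3143 + 387
3143 = 8×387 + 47
387 = 8×47 + 11
47 = 4×11 + 3
11 = 3×3 + 2
3 = 1×2 + 1
2 = 2×1 + 0
gcd = 1, so a unique solution mod 70307 exists.
Back-substitute for the Bézout coefficients:
1 = 3 − 2
1 = −11 + 4·3
1 = 4·47 − 17·11
1 = −17·387 + 140·47
1 = 140·3143 − 1137·387
1 = −1137·22388 + 8099·3143
1 = 8099·70307 − 25434·22388
So 22388·(-25434) ≡ 1 (mod 70307), giving 22388⁻¹ ≡ 44873.
x ≡ 22388⁻¹·23172 ≡ 44873·23172 ≡ 26933 (mod 70307).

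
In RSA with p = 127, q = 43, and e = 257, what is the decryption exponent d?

φ(n) = (p−1)(q−1) = 126·42 = 5292.
Need d with 257·d ≡ 1 (mod 5292). Apply the extended Euclidean algorithm:
5292 = 20×257 + 152
257 = 1×152 + 105
152 = 1×105 + 47
105 = 2×47 + 11
47 = 4×11 + 3
11 = 3×3 + 2
3 = 1×2 + 1
2 = 2×1 + 0
Back-substitute:
1 = 3 − 2
1 = −11 + 4·3
1 = 4·47 − 17·11
1 = −17·105 + 38·47
1 = 38·152 − 55·105
1 = −55·257 + 93·152
1 = 93·5292 − 1915·257
So 257·(-1915) ≡ 1 (mod 5292), hence d ≡ -1915 ≡ 3377 (mod 5292).

3377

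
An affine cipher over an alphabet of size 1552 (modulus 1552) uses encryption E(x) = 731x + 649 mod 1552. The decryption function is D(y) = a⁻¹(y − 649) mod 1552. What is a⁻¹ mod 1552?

Extended Euclidean algorithm:
1552 = 2·731 + 90
731 = 8·90 + 11
90 = 8·11 + 2
11 = 5·2 + 1
2 = 2·1 + 0
The gcd is 1. Working backward:
1 = 11 − 5·2
1 = −5·90 + 41·11
1 = 41·731 − 333·90
1 = −333·1552 + 707·731
So 731·707 ≡ 1 (mod 1552).

707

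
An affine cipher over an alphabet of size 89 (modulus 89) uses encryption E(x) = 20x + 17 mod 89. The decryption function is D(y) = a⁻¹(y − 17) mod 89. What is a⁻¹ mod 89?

49

gcd(89, 20) by repeated division:
89 = 4×20 + 9
20 = 2×9 + 2
9 = 4×2 + 1
2 = 2×1 + 0
The gcd is 1. Working backward:
1 = 9 − 4·2
1 = −4·20 + 9·9
1 = 9·89 − 40·20
So 20·(-40) ≡ 1 (mod 89), and -40 ≡ 49 (mod 89).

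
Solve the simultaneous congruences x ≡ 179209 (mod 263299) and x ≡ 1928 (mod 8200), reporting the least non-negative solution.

1101032328

Write x = 179209 + 263299·k. Then 263299·k ≡ 1928 − 179209 ≡ 3119 (mod 8200).
Need 263299⁻¹ mod 8200. Extended Euclid on (8200, 899):
8200 = 9·899 + 109
899 = 8·109 + 27
109 = 4·27 + 1
27 = 27·1 + 0
Back-substitute:
1 = 109 − 4·27
1 = −4·899 + 33·109
1 = 33·8200 − 301·899
263299⁻¹ ≡ 7899 (mod 8200), so k ≡ 7899·3119 ≡ 4181 (mod 8200).
x = 179209 + 263299·4181 = 1101032328.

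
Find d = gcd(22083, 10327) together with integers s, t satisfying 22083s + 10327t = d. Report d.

1

Repeated division:
22083 = 2*10327 + 1429
10327 = 7*1429 + 324
1429 = 4*324 + 133
324 = 2*133 + 58
133 = 2*58 + 17
58 = 3*17 + 7
17 = 2*7 + 3
7 = 2*3 + 1
3 = 3*1 + 0
gcd(22083, 10327) = 1.
Express as a combination:
1 = 7 − 2·3
1 = −2·17 + 5·7
1 = 5·58 − 17·17
1 = −17·133 + 39·58
1 = 39·324 − 95·133
1 = −95·1429 + 419·324
1 = 419·10327 − 3028·1429
1 = −3028·22083 + 6475·10327
So 1 = (-3028)·22083 + (6475)·10327.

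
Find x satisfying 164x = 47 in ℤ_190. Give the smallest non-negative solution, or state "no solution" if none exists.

gcd(164, 190):
190 = 1·164 + 26
164 = 6·26 + 8
26 = 3·8 + 2
8 = 4·2 + 0
gcd = 2, but 2 ∤ 47, so the congruence has no solution.

no solution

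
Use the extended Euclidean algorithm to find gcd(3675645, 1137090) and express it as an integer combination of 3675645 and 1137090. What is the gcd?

Euclidean algorithm:
3675645 = 3*1137090 + 264375
1137090 = 4*264375 + 79590
264375 = 3*79590 + 25605
79590 = 3*25605 + 2775
25605 = 9*2775 + 630
2775 = 4*630 + 255
630 = 2*255 + 120
255 = 2*120 + 15
120 = 8*15 + 0
gcd(3675645, 1137090) = 15.
Back-substituting:
15 = 255 − 2·120
15 = −2·630 + 5·255
15 = 5·2775 − 22·630
15 = −22·25605 + 203·2775
15 = 203·79590 − 631·25605
15 = −631·264375 + 2096·79590
15 = 2096·1137090 − 9015·264375
15 = −9015·3675645 + 29141·1137090
So 15 = (-9015)·3675645 + (29141)·1137090.

15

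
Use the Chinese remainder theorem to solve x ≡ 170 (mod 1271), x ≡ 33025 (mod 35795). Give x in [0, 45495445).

39407525

Write x = 170 + 1271·k. Then 1271·k ≡ 33025 − 170 ≡ 32855 (mod 35795).
Need 1271⁻¹ mod 35795. Extended Euclid on (35795, 1271):
35795 = 28×1271 + 207
1271 = 6×207 + 29
207 = 7×29 + 4
29 = 7×4 + 1
4 = 4×1 + 0
Back-substitute:
1 = 29 − 7·4
1 = −7·207 + 50·29
1 = 50·1271 − 307·207
1 = −307·35795 + 8646·1271
1271⁻¹ ≡ 8646 (mod 35795), so k ≡ 8646·32855 ≡ 31005 (mod 35795).
x = 170 + 1271·31005 = 39407525.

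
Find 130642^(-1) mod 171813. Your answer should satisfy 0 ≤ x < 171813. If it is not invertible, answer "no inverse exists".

Run Euclid on (171813, 130642):
171813 = 1·130642 + 41171
130642 = 3·41171 + 7129
41171 = 5·7129 + 5526
7129 = 1·5526 + 1603
5526 = 3·1603 + 717
1603 = 2·717 + 169
717 = 4·169 + 41
169 = 4·41 + 5
41 = 8·5 + 1
5 = 5·1 + 0
gcd = 1, so the inverse exists. Back-substitute:
1 = 41 − 8·5
1 = −8·169 + 33·41
1 = 33·717 − 140·169
1 = −140·1603 + 313·717
1 = 313·5526 − 1079·1603
1 = −1079·7129 + 1392·5526
1 = 1392·41171 − 8039·7129
1 = −8039·130642 + 25509·41171
1 = 25509·171813 − 33548·130642
So 130642·(-33548) ≡ 1 (mod 171813), and -33548 ≡ 138265 (mod 171813).

138265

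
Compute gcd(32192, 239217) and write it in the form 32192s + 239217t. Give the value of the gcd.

1

Apply Euclid's algorithm to 239217 and 32192:
239217 = 7×32192 + 13873
32192 = 2×13873 + 4446
13873 = 3×4446 + 535
4446 = 8×535 + 166
535 = 3×166 + 37
166 = 4×37 + 18
37 = 2×18 + 1
18 = 18×1 + 0
gcd(32192, 239217) = 1.
Back-substituting:
1 = 37 − 2·18
1 = −2·166 + 9·37
1 = 9·535 − 29·166
1 = −29·4446 + 241·535
1 = 241·13873 − 752·4446
1 = −752·32192 + 1745·13873
1 = 1745·239217 − 12967·32192
So 1 = (1745)·239217 + (-12967)·32192.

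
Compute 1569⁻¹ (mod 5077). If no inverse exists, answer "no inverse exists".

1084

gcd(5077, 1569) by repeated division:
5077 = 3*1569 + 370
1569 = 4*370 + 89
370 = 4*89 + 14
89 = 6*14 + 5
14 = 2*5 + 4
5 = 1*4 + 1
4 = 4*1 + 0
Since gcd(1569, 5077) = 1, back-substitute to write 1 as a combination:
1 = 5 − 4
1 = −14 + 3·5
1 = 3·89 − 19·14
1 = −19·370 + 79·89
1 = 79·1569 − 335·370
1 = −335·5077 + 1084·1569
So 1569·1084 ≡ 1 (mod 5077).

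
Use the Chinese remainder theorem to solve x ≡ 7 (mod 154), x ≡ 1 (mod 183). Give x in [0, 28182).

8785

Write x = 7 + 154·k. Then 154·k ≡ 1 − 7 ≡ 177 (mod 183).
Need 154⁻¹ mod 183. Extended Euclid on (183, 154):
183 = 1*154 + 29
154 = 5*29 + 9
29 = 3*9 + 2
9 = 4*2 + 1
2 = 2*1 + 0
Back-substitute:
1 = 9 − 4·2
1 = −4·29 + 13·9
1 = 13·154 − 69·29
1 = −69·183 + 82·154
154⁻¹ ≡ 82 (mod 183), so k ≡ 82·177 ≡ 57 (mod 183).
x = 7 + 154·57 = 8785.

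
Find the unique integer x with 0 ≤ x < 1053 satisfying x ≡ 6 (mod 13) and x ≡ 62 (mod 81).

Write x = 6 + 13·k. Then 13·k ≡ 62 − 6 ≡ 56 (mod 81).
Need 13⁻¹ mod 81. Extended Euclid on (81, 13):
81 = 6×13 + 3
13 = 4×3 + 1
3 = 3×1 + 0
Back-substitute:
1 = 13 − 4·3
1 = −4·81 + 25·13
13⁻¹ ≡ 25 (mod 81), so k ≡ 25·56 ≡ 23 (mod 81).
x = 6 + 13·23 = 305.

305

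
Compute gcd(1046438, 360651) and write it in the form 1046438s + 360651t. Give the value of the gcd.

Apply Euclid's algorithm to 1046438 and 360651:
1046438 = 2×360651 + 325136
360651 = 1×325136 + 35515
325136 = 9×35515 + 5501
35515 = 6×5501 + 2509
5501 = 2×2509 + 483
2509 = 5×483 + 94
483 = 5×94 + 13
94 = 7×13 + 3
13 = 4×3 + 1
3 = 3×1 + 0
gcd(1046438, 360651) = 1.
Working backward:
1 = 13 − 4·3
1 = −4·94 + 29·13
1 = 29·483 − 149·94
1 = −149·2509 + 774·483
1 = 774·5501 − 1697·2509
1 = −1697·35515 + 10956·5501
1 = 10956·325136 − 100301·35515
1 = −100301·360651 + 111257·325136
1 = 111257·1046438 − 322815·360651
So 1 = (111257)·1046438 + (-322815)·360651.

1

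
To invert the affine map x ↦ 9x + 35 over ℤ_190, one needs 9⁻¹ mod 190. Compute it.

169

Apply the Euclidean algorithm to 190 and 9:
190 = 21*9 + 1
9 = 9*1 + 0
Since gcd(9, 190) = 1, back-substitute to write 1 as a combination:
1 = 190 − 21·9
So 9·(-21) ≡ 1 (mod 190), and -21 ≡ 169 (mod 190).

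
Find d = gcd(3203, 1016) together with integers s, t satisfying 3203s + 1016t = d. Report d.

Repeated division:
3203 = 3×1016 + 155
1016 = 6×155 + 86
155 = 1×86 + 69
86 = 1×69 + 17
69 = 4×17 + 1
17 = 17×1 + 0
gcd(3203, 1016) = 1.
Back-substituting:
1 = 69 − 4·17
1 = −4·86 + 5·69
1 = 5·155 − 9·86
1 = −9·1016 + 59·155
1 = 59·3203 − 186·1016
So 1 = (59)·3203 + (-186)·1016.

1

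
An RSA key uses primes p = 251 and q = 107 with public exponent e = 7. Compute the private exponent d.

φ(n) = (p−1)(q−1) = 250·106 = 26500.
Need d with 7·d ≡ 1 (mod 26500). Apply the extended Euclidean algorithm:
26500 = 3785*7 + 5
7 = 1*5 + 2
5 = 2*2 + 1
2 = 2*1 + 0
Back-substitute:
1 = 5 − 2·2
1 = −2·7 + 3·5
1 = 3·26500 − 11357·7
So 7·(-11357) ≡ 1 (mod 26500), hence d ≡ -11357 ≡ 15143 (mod 26500).

15143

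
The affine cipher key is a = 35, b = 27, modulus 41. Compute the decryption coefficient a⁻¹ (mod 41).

34

gcd(41, 35) by repeated division:
41 = 1×35 + 6
35 = 5×6 + 5
6 = 1×5 + 1
5 = 5×1 + 0
Since gcd(35, 41) = 1, back-substitute to write 1 as a combination:
1 = 6 − 5
1 = −35 + 6·6
1 = 6·41 − 7·35
Thus 35·(-7) ≡ 1 (mod 41); reducing, -7 mod 41 = 34.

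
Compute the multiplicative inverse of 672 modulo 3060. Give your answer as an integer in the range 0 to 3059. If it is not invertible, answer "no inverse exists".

no inverse exists

Compute gcd(672, 3060):
3060 = 4·672 + 372
672 = 1·372 + 300
372 = 1·300 + 72
300 = 4·72 + 12
72 = 6·12 + 0
gcd(672, 3060) = 12 ≠ 1, so 672 has no multiplicative inverse modulo 3060.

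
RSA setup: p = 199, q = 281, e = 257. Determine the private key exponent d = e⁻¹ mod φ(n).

5393

φ(n) = (p−1)(q−1) = 198·280 = 55440.
Need d with 257·d ≡ 1 (mod 55440). Apply the extended Euclidean algorithm:
55440 = 215*257 + 185
257 = 1*185 + 72
185 = 2*72 + 41
72 = 1*41 + 31
41 = 1*31 + 10
31 = 3*10 + 1
10 = 10*1 + 0
Back-substitute:
1 = 31 − 3·10
1 = −3·41 + 4·31
1 = 4·72 − 7·41
1 = −7·185 + 18·72
1 = 18·257 − 25·185
1 = −25·55440 + 5393·257
So 257·5393 ≡ 1 (mod 55440), hence d = 5393.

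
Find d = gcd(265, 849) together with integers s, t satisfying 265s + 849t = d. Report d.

Repeated division:
849 = 3×265 + 54
265 = 4×54 + 49
54 = 1×49 + 5
49 = 9×5 + 4
5 = 1×4 + 1
4 = 4×1 + 0
gcd(265, 849) = 1.
Working backward:
1 = 5 − 4
1 = −49 + 10·5
1 = 10·54 − 11·49
1 = −11·265 + 54·54
1 = 54·849 − 173·265
So 1 = (54)·849 + (-173)·265.

1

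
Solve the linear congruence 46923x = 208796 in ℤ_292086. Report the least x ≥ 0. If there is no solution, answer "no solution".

gcd(46923, 292086):
292086 = 6×46923 + 10548
46923 = 4×10548 + 4731
10548 = 2×4731 + 1086
4731 = 4×1086 + 387
1086 = 2×387 + 312
387 = 1×312 + 75
312 = 4×75 + 12
75 = 6×12 + 3
12 = 4×3 + 0
gcd = 3, but 3 ∤ 208796, so the congruence has no solution.

no solution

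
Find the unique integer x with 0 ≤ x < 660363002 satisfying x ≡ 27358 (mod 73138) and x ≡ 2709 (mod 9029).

Write x = 27358 + 73138·k. Then 73138·k ≡ 2709 − 27358 ≡ 2438 (mod 9029).
Need 73138⁻¹ mod 9029. Extended Euclid on (9029, 906):
9029 = 9*906 + 875
906 = 1*875 + 31
875 = 28*31 + 7
31 = 4*7 + 3
7 = 2*3 + 1
3 = 3*1 + 0
Back-substitute:
1 = 7 − 2·3
1 = −2·31 + 9·7
1 = 9·875 − 254·31
1 = −254·906 + 263·875
1 = 263·9029 − 2621·906
73138⁻¹ ≡ 6408 (mod 9029), so k ≡ 6408·2438 ≡ 2534 (mod 9029).
x = 27358 + 73138·2534 = 185359050.

185359050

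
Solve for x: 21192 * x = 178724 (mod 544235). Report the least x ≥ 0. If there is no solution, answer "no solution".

55377

First find gcd(21192, 544235):
544235 = 25*21192 + 14435
21192 = 1*14435 + 6757
14435 = 2*6757 + 921
6757 = 7*921 + 310
921 = 2*310 + 301
310 = 1*301 + 9
301 = 33*9 + 4
9 = 2*4 + 1
4 = 4*1 + 0
gcd = 1, so a unique solution mod 544235 exists.
Back-substitute for the Bézout coefficients:
1 = 9 − 2·4
1 = −2·301 + 67·9
1 = 67·310 − 69·301
1 = −69·921 + 205·310
1 = 205·6757 − 1504·921
1 = −1504·14435 + 3213·6757
1 = 3213·21192 − 4717·14435
1 = −4717·544235 + 121138·21192
So 21192·(121138) ≡ 1 (mod 544235), giving 21192⁻¹ ≡ 121138.
x ≡ 21192⁻¹·178724 ≡ 121138·178724 ≡ 55377 (mod 544235).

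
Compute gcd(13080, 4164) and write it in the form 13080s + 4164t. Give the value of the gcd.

Apply Euclid's algorithm to 13080 and 4164:
13080 = 3×4164 + 588
4164 = 7×588 + 48
588 = 12×48 + 12
48 = 4×12 + 0
gcd(13080, 4164) = 12.
Working backward:
12 = 588 − 12·48
12 = −12·4164 + 85·588
12 = 85·13080 − 267·4164
So 12 = (85)·13080 + (-267)·4164.

12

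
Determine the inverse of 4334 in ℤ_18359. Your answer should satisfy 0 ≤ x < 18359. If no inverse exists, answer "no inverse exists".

no inverse exists

Compute gcd(4334, 18359):
18359 = 4*4334 + 1023
4334 = 4*1023 + 242
1023 = 4*242 + 55
242 = 4*55 + 22
55 = 2*22 + 11
22 = 2*11 + 0
gcd(4334, 18359) = 11 ≠ 1, so 4334 has no multiplicative inverse modulo 18359.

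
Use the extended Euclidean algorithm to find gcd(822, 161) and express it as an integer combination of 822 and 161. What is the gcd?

Apply Euclid's algorithm to 822 and 161:
822 = 5·161 + 17
161 = 9·17 + 8
17 = 2·8 + 1
8 = 8·1 + 0
gcd(822, 161) = 1.
Working backward:
1 = 17 − 2·8
1 = −2·161 + 19·17
1 = 19·822 − 97·161
So 1 = (19)·822 + (-97)·161.

1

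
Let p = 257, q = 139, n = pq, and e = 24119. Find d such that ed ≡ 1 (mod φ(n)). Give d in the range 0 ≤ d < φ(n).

φ(n) = (p−1)(q−1) = 256·138 = 35328.
Need d with 24119·d ≡ 1 (mod 35328). Apply the extended Euclidean algorithm:
35328 = 1*24119 + 11209
24119 = 2*11209 + 1701
11209 = 6*1701 + 1003
1701 = 1*1003 + 698
1003 = 1*698 + 305
698 = 2*305 + 88
305 = 3*88 + 41
88 = 2*41 + 6
41 = 6*6 + 5
6 = 1*5 + 1
5 = 5*1 + 0
Back-substitute:
1 = 6 − 5
1 = −41 + 7·6
1 = 7·88 − 15·41
1 = −15·305 + 52·88
1 = 52·698 − 119·305
1 = −119·1003 + 171·698
1 = 171·1701 − 290·1003
1 = −290·11209 + 1911·1701
1 = 1911·24119 − 4112·11209
1 = −4112·35328 + 6023·24119
So 24119·6023 ≡ 1 (mod 35328), hence d = 6023.

6023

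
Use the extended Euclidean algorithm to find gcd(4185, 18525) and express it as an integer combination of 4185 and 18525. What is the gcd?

15

Repeated division:
18525 = 4·4185 + 1785
4185 = 2·1785 + 615
1785 = 2·615 + 555
615 = 1·555 + 60
555 = 9·60 + 15
60 = 4·15 + 0
gcd(4185, 18525) = 15.
Back-substituting:
15 = 555 − 9·60
15 = −9·615 + 10·555
15 = 10·1785 − 29·615
15 = −29·4185 + 68·1785
15 = 68·18525 − 301·4185
So 15 = (68)·18525 + (-301)·4185.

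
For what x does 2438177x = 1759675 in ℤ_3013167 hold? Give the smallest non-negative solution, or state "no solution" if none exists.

First find gcd(2438177, 3013167):
3013167 = 1×2438177 + 574990
2438177 = 4×574990 + 138217
574990 = 4×138217 + 22122
138217 = 6×22122 + 5485
22122 = 4×5485 + 182
5485 = 30×182 + 25
182 = 7×25 + 7
25 = 3×7 + 4
7 = 1×4 + 3
4 = 1×3 + 1
3 = 3×1 + 0
gcd = 1, so a unique solution mod 3013167 exists.
Back-substitute for the Bézout coefficients:
1 = 4 − 3
1 = −7 + 2·4
1 = 2·25 − 7·7
1 = −7·182 + 51·25
1 = 51·5485 − 1537·182
1 = −1537·22122 + 6199·5485
1 = 6199·138217 − 38731·22122
1 = −38731·574990 + 161123·138217
1 = 161123·2438177 − 683223·574990
1 = −683223·3013167 + 844346·2438177
So 2438177·(844346) ≡ 1 (mod 3013167), giving 2438177⁻¹ ≡ 844346.
x ≡ 2438177⁻¹·1759675 ≡ 844346·1759675 ≡ 2992019 (mod 3013167).

2992019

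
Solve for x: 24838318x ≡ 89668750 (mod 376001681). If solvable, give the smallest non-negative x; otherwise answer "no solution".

First find gcd(24838318, 376001681):
376001681 = 15*24838318 + 3426911
24838318 = 7*3426911 + 849941
3426911 = 4*849941 + 27147
849941 = 31*27147 + 8384
27147 = 3*8384 + 1995
8384 = 4*1995 + 404
1995 = 4*404 + 379
404 = 1*379 + 25
379 = 15*25 + 4
25 = 6*4 + 1
4 = 4*1 + 0
gcd = 1, so a unique solution mod 376001681 exists.
Back-substitute for the Bézout coefficients:
1 = 25 − 6·4
1 = −6·379 + 91·25
1 = 91·404 − 97·379
1 = −97·1995 + 479·404
1 = 479·8384 − 2013·1995
1 = −2013·27147 + 6518·8384
1 = 6518·849941 − 204071·27147
1 = −204071·3426911 + 822802·849941
1 = 822802·24838318 − 5963685·3426911
1 = −5963685·376001681 + 90278077·24838318
So 24838318·(90278077) ≡ 1 (mod 376001681), giving 24838318⁻¹ ≡ 90278077.
x ≡ 24838318⁻¹·89668750 ≡ 90278077·89668750 ≡ 141931146 (mod 376001681).

141931146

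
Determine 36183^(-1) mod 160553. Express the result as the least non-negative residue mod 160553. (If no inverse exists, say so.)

gcd(160553, 36183) by repeated division:
160553 = 4×36183 + 15821
36183 = 2×15821 + 4541
15821 = 3×4541 + 2198
4541 = 2×2198 + 145
2198 = 15×145 + 23
145 = 6×23 + 7
23 = 3×7 + 2
7 = 3×2 + 1
2 = 2×1 + 0
The gcd is 1. Working backward:
1 = 7 − 3·2
1 = −3·23 + 10·7
1 = 10·145 − 63·23
1 = −63·2198 + 955·145
1 = 955·4541 − 1973·2198
1 = −1973·15821 + 6874·4541
1 = 6874·36183 − 15721·15821
1 = −15721·160553 + 69758·36183
So 36183·69758 ≡ 1 (mod 160553).

69758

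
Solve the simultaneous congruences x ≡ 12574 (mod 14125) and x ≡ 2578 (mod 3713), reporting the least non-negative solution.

Write x = 12574 + 14125·k. Then 14125·k ≡ 2578 − 12574 ≡ 1143 (mod 3713).
Need 14125⁻¹ mod 3713. Extended Euclid on (3713, 2986):
3713 = 1·2986 + 727
2986 = 4·727 + 78
727 = 9·78 + 25
78 = 3·25 + 3
25 = 8·3 + 1
3 = 3·1 + 0
Back-substitute:
1 = 25 − 8·3
1 = −8·78 + 25·25
1 = 25·727 − 233·78
1 = −233·2986 + 957·727
1 = 957·3713 − 1190·2986
14125⁻¹ ≡ 2523 (mod 3713), so k ≡ 2523·1143 ≡ 2501 (mod 3713).
x = 12574 + 14125·2501 = 35339199.

35339199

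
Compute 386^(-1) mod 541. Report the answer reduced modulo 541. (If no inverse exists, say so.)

Apply the Euclidean algorithm to 541 and 386:
541 = 1*386 + 155
386 = 2*155 + 76
155 = 2*76 + 3
76 = 25*3 + 1
3 = 3*1 + 0
The gcd is 1. Working backward:
1 = 76 − 25·3
1 = −25·155 + 51·76
1 = 51·386 − 127·155
1 = −127·541 + 178·386
So 386·178 ≡ 1 (mod 541).

178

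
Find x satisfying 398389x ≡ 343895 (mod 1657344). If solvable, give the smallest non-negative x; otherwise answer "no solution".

First find gcd(398389, 1657344):
1657344 = 4·398389 + 63788
398389 = 6·63788 + 15661
63788 = 4·15661 + 1144
15661 = 13·1144 + 789
1144 = 1·789 + 355
789 = 2·355 + 79
355 = 4·79 + 39
79 = 2·39 + 1
39 = 39·1 + 0
gcd = 1, so a unique solution mod 1657344 exists.
Back-substitute for the Bézout coefficients:
1 = 79 − 2·39
1 = −2·355 + 9·79
1 = 9·789 − 20·355
1 = −20·1144 + 29·789
1 = 29·15661 − 397·1144
1 = −397·63788 + 1617·15661
1 = 1617·398389 − 10099·63788
1 = −10099·1657344 + 42013·398389
So 398389·(42013) ≡ 1 (mod 1657344), giving 398389⁻¹ ≡ 42013.
x ≡ 398389⁻¹·343895 ≡ 42013·343895 ≡ 992987 (mod 1657344).

992987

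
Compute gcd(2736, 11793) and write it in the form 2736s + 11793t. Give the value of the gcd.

3

Repeated division:
11793 = 4*2736 + 849
2736 = 3*849 + 189
849 = 4*189 + 93
189 = 2*93 + 3
93 = 31*3 + 0
gcd(2736, 11793) = 3.
Express as a combination:
3 = 189 − 2·93
3 = −2·849 + 9·189
3 = 9·2736 − 29·849
3 = −29·11793 + 125·2736
So 3 = (-29)·11793 + (125)·2736.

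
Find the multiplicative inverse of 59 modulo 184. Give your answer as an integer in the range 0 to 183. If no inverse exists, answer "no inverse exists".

131

Run Euclid on (184, 59):
184 = 3×59 + 7
59 = 8×7 + 3
7 = 2×3 + 1
3 = 3×1 + 0
gcd = 1, so the inverse exists. Back-substitute:
1 = 7 − 2·3
1 = −2·59 + 17·7
1 = 17·184 − 53·59
Thus 59·(-53) ≡ 1 (mod 184); reducing, -53 mod 184 = 131.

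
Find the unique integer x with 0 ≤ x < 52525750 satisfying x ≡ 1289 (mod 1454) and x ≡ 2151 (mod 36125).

Write x = 1289 + 1454·k. Then 1454·k ≡ 2151 − 1289 ≡ 862 (mod 36125).
Need 1454⁻¹ mod 36125. Extended Euclid on (36125, 1454):
36125 = 24×1454 + 1229
1454 = 1×1229 + 225
1229 = 5×225 + 104
225 = 2×104 + 17
104 = 6×17 + 2
17 = 8×2 + 1
2 = 2×1 + 0
Back-substitute:
1 = 17 − 8·2
1 = −8·104 + 49·17
1 = 49·225 − 106·104
1 = −106·1229 + 579·225
1 = 579·1454 − 685·1229
1 = −685·36125 + 17019·1454
1454⁻¹ ≡ 17019 (mod 36125), so k ≡ 17019·862 ≡ 3628 (mod 36125).
x = 1289 + 1454·3628 = 5276401.

5276401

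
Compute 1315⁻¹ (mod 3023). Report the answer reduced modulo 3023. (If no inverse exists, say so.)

Run Euclid on (3023, 1315):
3023 = 2×1315 + 393
1315 = 3×393 + 136
393 = 2×136 + 121
136 = 1×121 + 15
121 = 8×15 + 1
15 = 15×1 + 0
The gcd is 1. Working backward:
1 = 121 − 8·15
1 = −8·136 + 9·121
1 = 9·393 − 26·136
1 = −26·1315 + 87·393
1 = 87·3023 − 200·1315
Hence 1315⁻¹ ≡ -200 ≡ 2823 (mod 3023).

2823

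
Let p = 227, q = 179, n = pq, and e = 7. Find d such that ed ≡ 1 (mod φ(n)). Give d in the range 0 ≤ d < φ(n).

φ(n) = (p−1)(q−1) = 226·178 = 40228.
Need d with 7·d ≡ 1 (mod 40228). Apply the extended Euclidean algorithm:
40228 = 5746*7 + 6
7 = 1*6 + 1
6 = 6*1 + 0
Back-substitute:
1 = 7 − 6
1 = −40228 + 5747·7
So 7·5747 ≡ 1 (mod 40228), hence d = 5747.

5747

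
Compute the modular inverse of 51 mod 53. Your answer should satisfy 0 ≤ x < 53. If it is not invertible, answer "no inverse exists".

gcd(53, 51) by repeated division:
53 = 1*51 + 2
51 = 25*2 + 1
2 = 2*1 + 0
The gcd is 1. Working backward:
1 = 51 − 25·2
1 = −25·53 + 26·51
So 51·26 ≡ 1 (mod 53).

26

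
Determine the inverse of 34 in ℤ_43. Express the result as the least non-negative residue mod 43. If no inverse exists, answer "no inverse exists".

19

Run Euclid on (43, 34):
43 = 1*34 + 9
34 = 3*9 + 7
9 = 1*7 + 2
7 = 3*2 + 1
2 = 2*1 + 0
gcd = 1, so the inverse exists. Back-substitute:
1 = 7 − 3·2
1 = −3·9 + 4·7
1 = 4·34 − 15·9
1 = −15·43 + 19·34
So 34·19 ≡ 1 (mod 43).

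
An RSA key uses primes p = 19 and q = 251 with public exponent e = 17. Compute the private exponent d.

1853

φ(n) = (p−1)(q−1) = 18·250 = 4500.
Need d with 17·d ≡ 1 (mod 4500). Apply the extended Euclidean algorithm:
4500 = 264×17 + 12
17 = 1×12 + 5
12 = 2×5 + 2
5 = 2×2 + 1
2 = 2×1 + 0
Back-substitute:
1 = 5 − 2·2
1 = −2·12 + 5·5
1 = 5·17 − 7·12
1 = −7·4500 + 1853·17
So 17·1853 ≡ 1 (mod 4500), hence d = 1853.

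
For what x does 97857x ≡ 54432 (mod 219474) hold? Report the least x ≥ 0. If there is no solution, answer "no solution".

5316

First find gcd(97857, 219474):
219474 = 2*97857 + 23760
97857 = 4*23760 + 2817
23760 = 8*2817 + 1224
2817 = 2*1224 + 369
1224 = 3*369 + 117
369 = 3*117 + 18
117 = 6*18 + 9
18 = 2*9 + 0
gcd = 9 and 9 | 54432, so solutions exist. Divide through by 9: 10873x ≡ 6048 (mod 24386).
Now find 10873⁻¹ mod 24386:
24386 = 2×10873 + 2640
10873 = 4×2640 + 313
2640 = 8×313 + 136
313 = 2×136 + 41
136 = 3×41 + 13
41 = 3×13 + 2
13 = 6×2 + 1
2 = 2×1 + 0
Back-substitute:
1 = 13 − 6·2
1 = −6·41 + 19·13
1 = 19·136 − 63·41
1 = −63·313 + 145·136
1 = 145·2640 − 1223·313
1 = −1223·10873 + 5037·2640
1 = 5037·24386 − 11297·10873
So 10873·(-11297) ≡ 1 (mod 24386), i.e. 10873⁻¹ ≡ 13089.
Then x ≡ 13089·6048 ≡ 5316 (mod 24386); the smallest non-negative solution is x = 5316.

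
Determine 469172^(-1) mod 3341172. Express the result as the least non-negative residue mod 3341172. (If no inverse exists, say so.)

no inverse exists

Euclidean algorithm on 3341172, 469172:
3341172 = 7*469172 + 56968
469172 = 8*56968 + 13428
56968 = 4*13428 + 3256
13428 = 4*3256 + 404
3256 = 8*404 + 24
404 = 16*24 + 20
24 = 1*20 + 4
20 = 5*4 + 0
gcd(469172, 3341172) = 4 ≠ 1, so 469172 has no multiplicative inverse modulo 3341172.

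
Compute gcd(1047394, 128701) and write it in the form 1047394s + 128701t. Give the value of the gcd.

1

Euclidean algorithm:
1047394 = 8·128701 + 17786
128701 = 7·17786 + 4199
17786 = 4·4199 + 990
4199 = 4·990 + 239
990 = 4·239 + 34
239 = 7·34 + 1
34 = 34·1 + 0
gcd(1047394, 128701) = 1.
Back-substituting:
1 = 239 − 7·34
1 = −7·990 + 29·239
1 = 29·4199 − 123·990
1 = −123·17786 + 521·4199
1 = 521·128701 − 3770·17786
1 = −3770·1047394 + 30681·128701
So 1 = (-3770)·1047394 + (30681)·128701.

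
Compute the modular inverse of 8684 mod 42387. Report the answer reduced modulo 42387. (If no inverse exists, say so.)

3734

Run Euclid on (42387, 8684):
42387 = 4×8684 + 7651
8684 = 1×7651 + 1033
7651 = 7×1033 + 420
1033 = 2×420 + 193
420 = 2×193 + 34
193 = 5×34 + 23
34 = 1×23 + 11
23 = 2×11 + 1
11 = 11×1 + 0
The gcd is 1. Working backward:
1 = 23 − 2·11
1 = −2·34 + 3·23
1 = 3·193 − 17·34
1 = −17·420 + 37·193
1 = 37·1033 − 91·420
1 = −91·7651 + 674·1033
1 = 674·8684 − 765·7651
1 = −765·42387 + 3734·8684
So 8684·3734 ≡ 1 (mod 42387).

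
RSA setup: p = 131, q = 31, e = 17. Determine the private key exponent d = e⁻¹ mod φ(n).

2753

φ(n) = (p−1)(q−1) = 130·30 = 3900.
Need d with 17·d ≡ 1 (mod 3900). Apply the extended Euclidean algorithm:
3900 = 229*17 + 7
17 = 2*7 + 3
7 = 2*3 + 1
3 = 3*1 + 0
Back-substitute:
1 = 7 − 2·3
1 = −2·17 + 5·7
1 = 5·3900 − 1147·17
So 17·(-1147) ≡ 1 (mod 3900), hence d ≡ -1147 ≡ 2753 (mod 3900).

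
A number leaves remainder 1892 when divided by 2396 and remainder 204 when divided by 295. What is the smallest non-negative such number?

Write x = 1892 + 2396·k. Then 2396·k ≡ 204 − 1892 ≡ 82 (mod 295).
Need 2396⁻¹ mod 295. Extended Euclid on (295, 36):
295 = 8·36 + 7
36 = 5·7 + 1
7 = 7·1 + 0
Back-substitute:
1 = 36 − 5·7
1 = −5·295 + 41·36
2396⁻¹ ≡ 41 (mod 295), so k ≡ 41·82 ≡ 117 (mod 295).
x = 1892 + 2396·117 = 282224.

282224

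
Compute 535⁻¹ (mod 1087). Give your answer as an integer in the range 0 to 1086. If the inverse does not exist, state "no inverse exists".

959

gcd(1087, 535) by repeated division:
1087 = 2×535 + 17
535 = 31×17 + 8
17 = 2×8 + 1
8 = 8×1 + 0
Since gcd(535, 1087) = 1, back-substitute to write 1 as a combination:
1 = 17 − 2·8
1 = −2·535 + 63·17
1 = 63·1087 − 128·535
Thus 535·(-128) ≡ 1 (mod 1087); reducing, -128 mod 1087 = 959.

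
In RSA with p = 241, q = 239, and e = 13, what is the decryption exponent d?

30757

φ(n) = (p−1)(q−1) = 240·238 = 57120.
Need d with 13·d ≡ 1 (mod 57120). Apply the extended Euclidean algorithm:
57120 = 4393·13 + 11
13 = 1·11 + 2
11 = 5·2 + 1
2 = 2·1 + 0
Back-substitute:
1 = 11 − 5·2
1 = −5·13 + 6·11
1 = 6·57120 − 26363·13
So 13·(-26363) ≡ 1 (mod 57120), hence d ≡ -26363 ≡ 30757 (mod 57120).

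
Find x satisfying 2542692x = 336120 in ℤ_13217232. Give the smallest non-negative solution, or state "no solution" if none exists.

First find gcd(2542692, 13217232):
13217232 = 5·2542692 + 503772
2542692 = 5·503772 + 23832
503772 = 21·23832 + 3300
23832 = 7·3300 + 732
3300 = 4·732 + 372
732 = 1·372 + 360
372 = 1·360 + 12
360 = 30·12 + 0
gcd = 12 and 12 | 336120, so solutions exist. Divide through by 12: 211891x ≡ 28010 (mod 1101436).
Now find 211891⁻¹ mod 1101436:
1101436 = 5·211891 + 41981
211891 = 5·41981 + 1986
41981 = 21·1986 + 275
1986 = 7·275 + 61
275 = 4·61 + 31
61 = 1·31 + 30
31 = 1·30 + 1
30 = 30·1 + 0
Back-substitute:
1 = 31 − 30
1 = −61 + 2·31
1 = 2·275 − 9·61
1 = −9·1986 + 65·275
1 = 65·41981 − 1374·1986
1 = −1374·211891 + 6935·41981
1 = 6935·1101436 − 36049·211891
So 211891·(-36049) ≡ 1 (mod 1101436), i.e. 211891⁻¹ ≡ 1065387.
Then x ≡ 1065387·28010 ≡ 284322 (mod 1101436); the smallest non-negative solution is x = 284322.

284322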